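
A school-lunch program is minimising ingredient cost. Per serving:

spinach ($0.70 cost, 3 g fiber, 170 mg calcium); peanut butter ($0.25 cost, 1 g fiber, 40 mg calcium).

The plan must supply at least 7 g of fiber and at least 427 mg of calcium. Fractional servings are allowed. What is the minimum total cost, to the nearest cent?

$1.76

Check every corner: each single food scaled to meet both minima, and each pair solved so both constraints bind.
spinach only: max(7/3, 427/170) = 2.512 servings → $1.76.
peanut butter only: max(7/1, 427/40) = 10.68 servings → $2.67.
spinach + peanut butter: the both-tight solution has a negative serving — not a feasible corner.
So the least-cost plan costs $1.76.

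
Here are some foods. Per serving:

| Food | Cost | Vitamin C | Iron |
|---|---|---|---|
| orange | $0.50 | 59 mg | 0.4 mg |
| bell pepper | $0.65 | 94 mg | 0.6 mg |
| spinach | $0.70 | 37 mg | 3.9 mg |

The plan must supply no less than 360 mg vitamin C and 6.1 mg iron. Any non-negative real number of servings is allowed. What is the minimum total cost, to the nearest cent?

A basic optimal solution has at most two foods positive. Try each food alone and each pair with both targets met exactly.
orange only: max(360/59, 6.1/0.4) = 15.25 servings → $7.62.
bell pepper only: max(360/94, 6.1/0.6) = 10.17 servings → $6.61.
spinach only: max(360/37, 6.1/3.9) = 9.73 servings → $6.81.
orange + bell pepper: the both-tight solution has a negative serving — not a feasible corner.
orange + spinach with both tight: 5.473 servings and 1.003 servings → $3.44.
bell pepper + spinach with both tight: 3.421 servings and 1.038 servings → $2.95.
The minimum over all feasible corners is $2.95.

$2.95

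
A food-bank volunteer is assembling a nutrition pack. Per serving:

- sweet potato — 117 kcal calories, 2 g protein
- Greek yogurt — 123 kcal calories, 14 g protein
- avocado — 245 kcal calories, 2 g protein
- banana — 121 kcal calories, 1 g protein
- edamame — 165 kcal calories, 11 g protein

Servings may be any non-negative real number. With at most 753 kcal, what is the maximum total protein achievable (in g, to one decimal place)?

85.7 g

Protein per kcal: Greek yogurt 0.1138, edamame 0.06667, sweet potato 0.01709, banana 0.008264, avocado 0.008163.
With no serving limits, spend the whole calories allowance on Greek yogurt: 753 kcal / 123 kcal × 14 g = 85.7 g.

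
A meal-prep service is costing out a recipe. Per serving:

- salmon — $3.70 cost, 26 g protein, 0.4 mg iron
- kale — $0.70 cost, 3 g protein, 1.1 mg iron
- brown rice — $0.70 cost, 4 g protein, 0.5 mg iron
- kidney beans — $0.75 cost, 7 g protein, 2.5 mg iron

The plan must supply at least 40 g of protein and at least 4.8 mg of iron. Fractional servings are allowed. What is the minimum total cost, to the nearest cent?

At the optimum either one food covers both requirements or two foods hit both targets exactly; no other combination can be cheaper.
salmon only: max(40/26, 4.8/0.4) = 12 servings → $44.40.
kale only: max(40/3, 4.8/1.1) = 13.33 servings → $9.33.
brown rice only: max(40/4, 4.8/0.5) = 10 servings → $7.00.
kidney beans only: max(40/7, 4.8/2.5) = 5.714 servings → $4.29.
salmon + kale with both tight: 1.08 servings and 3.971 servings → $6.78.
salmon + brown rice with both tight: 0.07018 servings and 9.544 servings → $6.94.
salmon + kidney beans with both tight: 1.068 servings and 1.749 servings → $5.26.
kale + brown rice: the both-tight solution has a negative serving — not a feasible corner.
kale + kidney beans: intersection lies outside the first quadrant.
brown rice + kidney beans: the both-tight solution has a negative serving — not a feasible corner.
So the least-cost plan costs $4.29.

$4.29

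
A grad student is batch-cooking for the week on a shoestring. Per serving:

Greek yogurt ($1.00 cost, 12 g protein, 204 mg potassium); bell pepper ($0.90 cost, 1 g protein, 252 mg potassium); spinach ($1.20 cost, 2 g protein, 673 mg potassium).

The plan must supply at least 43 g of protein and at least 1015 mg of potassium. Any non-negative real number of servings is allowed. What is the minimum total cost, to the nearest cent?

$4.04

With two linear requirements the optimum uses one or two foods; enumerate the corners.
Greek yogurt only: max(43/12, 1015/204) = 4.975 servings → $4.98.
bell pepper only: max(43/1, 1015/252) = 43 servings → $38.70.
spinach only: max(43/2, 1015/673) = 21.5 servings → $25.80.
Greek yogurt + bell pepper with both tight: 3.483 servings and 1.209 servings → $4.57.
Greek yogurt + spinach with both tight: 3.509 servings and 0.4444 servings → $4.04.
bell pepper + spinach: intersection lies outside the first quadrant.
The minimum over all feasible corners is $4.04.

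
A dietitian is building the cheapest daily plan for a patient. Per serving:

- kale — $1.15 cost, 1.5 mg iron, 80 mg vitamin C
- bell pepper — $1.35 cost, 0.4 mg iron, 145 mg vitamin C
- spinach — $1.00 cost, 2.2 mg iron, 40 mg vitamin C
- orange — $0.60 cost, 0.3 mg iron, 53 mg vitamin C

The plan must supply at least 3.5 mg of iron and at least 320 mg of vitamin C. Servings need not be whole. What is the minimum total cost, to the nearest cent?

Two binding constraints pin down two serving amounts, so the optimal mix uses at most two foods. The candidates are each food alone (scaled to the tighter of iron/vitamin C) and each pair with both constraints tight.
kale only: max(3.5/1.5, 320/80) = 4 servings → $4.60.
bell pepper only: max(3.5/0.4, 320/145) = 8.75 servings → $11.81.
spinach only: max(3.5/2.2, 320/40) = 8 servings → $8.00.
orange only: max(3.5/0.3, 320/53) = 11.67 servings → $7.00.
kale + bell pepper with both tight: 2.046 servings and 1.078 servings → $3.81.
kale + spinach: the both-tight solution has a negative serving — not a feasible corner.
kale + orange with both tight: 1.613 servings and 3.604 servings → $4.02.
bell pepper + spinach with both tight: 1.861 servings and 1.252 servings → $3.77.
bell pepper + orange: intersection lies outside the first quadrant.
spinach + orange with both tight: 0.8556 servings and 5.392 servings → $4.09.
The minimum over all feasible corners is $3.77.

$3.77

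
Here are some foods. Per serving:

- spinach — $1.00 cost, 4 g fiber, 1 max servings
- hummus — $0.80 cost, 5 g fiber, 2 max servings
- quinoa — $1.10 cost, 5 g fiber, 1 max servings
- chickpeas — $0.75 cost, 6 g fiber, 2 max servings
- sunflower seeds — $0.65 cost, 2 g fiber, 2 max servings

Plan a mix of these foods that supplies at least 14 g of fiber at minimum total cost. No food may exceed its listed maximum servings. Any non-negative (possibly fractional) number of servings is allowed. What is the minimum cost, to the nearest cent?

Cost per g of fiber: chickpeas $0.1250, hummus $0.1600, quinoa $0.2200, spinach $0.2500, sunflower seeds $0.3250.
Take 2 servings of chickpeas: +12.0 g fiber for $1.50 (total $1.50, still need 2.0 g).
Take 0.4 servings of hummus: +2.0 g fiber for $0.32 (total $1.82, still need 0.0 g).
Filling from the cheapest source first is optimal under one linear minimum: $1.82.

$1.82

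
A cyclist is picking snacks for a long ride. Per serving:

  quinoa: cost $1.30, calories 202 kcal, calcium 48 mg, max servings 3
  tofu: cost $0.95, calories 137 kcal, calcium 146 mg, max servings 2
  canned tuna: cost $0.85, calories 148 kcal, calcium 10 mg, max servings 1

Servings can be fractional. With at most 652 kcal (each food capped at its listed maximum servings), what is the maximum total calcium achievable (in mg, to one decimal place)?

Calcium per kcal: tofu 1.066, quinoa 0.2376, canned tuna 0.06757.
Take 2 servings of tofu: uses 274 kcal, +292.0 mg calcium (running total 292.0 mg).
Take 1.871 servings of quinoa: uses 378 kcal, +89.8 mg calcium (running total 381.8 mg).
Filling greedily by calcium-per-kcal is optimal for one linear limit, giving 381.8 mg.

381.8 mg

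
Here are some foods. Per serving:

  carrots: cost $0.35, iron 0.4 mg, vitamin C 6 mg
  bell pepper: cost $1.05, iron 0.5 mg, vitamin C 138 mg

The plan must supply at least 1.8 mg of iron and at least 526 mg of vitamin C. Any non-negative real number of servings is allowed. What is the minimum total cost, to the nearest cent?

$4.00

carrots only: max(1.8/0.4, 526/6) = 87.67 servings → $30.68.
bell pepper only: max(1.8/0.5, 526/138) = 3.812 servings → $4.00.
carrots + bell pepper: the both-tight solution has a negative serving — not a feasible corner.
The minimum over all feasible corners is $4.00.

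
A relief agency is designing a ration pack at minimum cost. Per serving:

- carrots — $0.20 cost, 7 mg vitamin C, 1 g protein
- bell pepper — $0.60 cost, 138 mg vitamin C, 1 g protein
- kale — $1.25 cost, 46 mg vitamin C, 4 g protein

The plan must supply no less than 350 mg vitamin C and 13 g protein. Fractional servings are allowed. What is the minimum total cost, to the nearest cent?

This is a tiny linear program; its minimum lies at a vertex of the feasible set. List the vertices and price them.
carrots only: max(350/7, 13/1) = 50 servings → $10.00.
bell pepper only: max(350/138, 13/1) = 13 servings → $7.80.
kale only: max(350/46, 13/4) = 7.609 servings → $9.51.
carrots + bell pepper with both tight: 11.02 servings and 1.977 servings → $3.39.
carrots + kale with both targets exact would need a negative amount; discard.
bell pepper + kale with both tight: 1.585 servings and 2.854 servings → $4.52.
Cheapest feasible corner: $3.39.

$3.39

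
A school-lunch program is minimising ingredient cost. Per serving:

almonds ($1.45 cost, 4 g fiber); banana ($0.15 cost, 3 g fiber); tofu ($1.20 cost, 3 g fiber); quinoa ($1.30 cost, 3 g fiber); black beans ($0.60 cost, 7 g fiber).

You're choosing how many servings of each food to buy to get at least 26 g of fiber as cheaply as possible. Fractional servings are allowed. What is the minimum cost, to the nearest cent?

$1.30

Cost per g of fiber: banana $0.0500, black beans $0.0857, almonds $0.3625, tofu $0.4000, quinoa $0.4333.
With no serving limits, use only banana: 26 g / 3 g = 8.667 servings × $0.15 = $1.30.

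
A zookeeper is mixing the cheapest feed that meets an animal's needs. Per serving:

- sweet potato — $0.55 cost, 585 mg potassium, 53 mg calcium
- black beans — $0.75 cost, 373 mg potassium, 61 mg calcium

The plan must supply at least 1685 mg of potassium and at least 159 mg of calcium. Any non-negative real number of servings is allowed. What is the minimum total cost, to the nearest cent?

$1.65

At the optimum either one food covers both requirements or two foods hit both targets exactly; no other combination can be cheaper.
sweet potato only: max(1685/585, 159/53) = 3 servings → $1.65.
black beans only: max(1685/373, 159/61) = 4.517 servings → $3.39.
sweet potato + black beans with both tight: 2.732 servings and 0.2331 servings → $1.68.
So the least-cost plan costs $1.65.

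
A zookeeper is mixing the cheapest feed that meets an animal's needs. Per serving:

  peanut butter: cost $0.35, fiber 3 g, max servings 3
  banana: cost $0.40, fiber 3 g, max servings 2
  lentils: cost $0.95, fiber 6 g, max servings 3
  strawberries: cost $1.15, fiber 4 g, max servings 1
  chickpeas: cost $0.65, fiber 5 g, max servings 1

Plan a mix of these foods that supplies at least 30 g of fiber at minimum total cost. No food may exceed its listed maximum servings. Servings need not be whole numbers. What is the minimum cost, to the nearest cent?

Cost per g of fiber: peanut butter $0.1167, chickpeas $0.1300, banana $0.1333, lentils $0.1583, strawberries $0.2875.
Take 3 servings of peanut butter: +9.0 g fiber for $1.05 (total $1.05, still need 21.0 g).
Take 1 serving of chickpeas: +5.0 g fiber for $0.65 (total $1.70, still need 16.0 g).
Take 2 servings of banana: +6.0 g fiber for $0.80 (total $2.50, still need 10.0 g).
Take 1.667 servings of lentils: +10.0 g fiber for $1.58 (total $4.08, still need 0.0 g).
Filling from the cheapest source first is optimal under one linear minimum: $4.08.

$4.08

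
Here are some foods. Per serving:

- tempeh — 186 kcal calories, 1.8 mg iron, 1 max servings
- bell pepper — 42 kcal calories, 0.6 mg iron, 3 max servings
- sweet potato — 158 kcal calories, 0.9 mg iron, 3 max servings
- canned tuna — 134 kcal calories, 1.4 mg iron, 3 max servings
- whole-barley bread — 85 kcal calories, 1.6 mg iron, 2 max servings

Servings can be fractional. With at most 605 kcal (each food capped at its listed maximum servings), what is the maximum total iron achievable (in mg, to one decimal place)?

Iron per kcal: whole-barley bread 0.01882, bell pepper 0.01429, canned tuna 0.01045, tempeh 0.009677, sweet potato 0.005696.
Take 2 servings of whole-barley bread: uses 170 kcal, +3.2 mg iron (running total 3.2 mg).
Take 3 servings of bell pepper: uses 126 kcal, +1.8 mg iron (running total 5.0 mg).
Take 2.306 servings of canned tuna: uses 309 kcal, +3.2 mg iron (running total 8.2 mg).
Filling greedily by iron-per-kcal is optimal for one linear limit, giving 8.2 mg.

8.2 mg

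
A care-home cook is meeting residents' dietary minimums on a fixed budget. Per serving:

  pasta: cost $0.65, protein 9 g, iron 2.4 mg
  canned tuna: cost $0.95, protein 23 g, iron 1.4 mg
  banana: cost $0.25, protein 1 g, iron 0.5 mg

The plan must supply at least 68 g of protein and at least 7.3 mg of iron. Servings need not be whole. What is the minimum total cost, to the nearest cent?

A basic optimal solution has at most two foods positive. Try each food alone and each pair with both targets met exactly.
pasta only: max(68/9, 7.3/2.4) = 7.556 servings → $4.91.
canned tuna only: max(68/23, 7.3/1.4) = 5.214 servings → $4.95.
banana only: max(68/1, 7.3/0.5) = 68 servings → $17.00.
pasta + canned tuna with both tight: 1.707 servings and 2.289 servings → $3.28.
pasta + banana: the both-tight solution has a negative serving — not a feasible corner.
canned tuna + banana with both tight: 2.644 servings and 7.198 servings → $4.31.
So the least-cost plan costs $3.28.

$3.28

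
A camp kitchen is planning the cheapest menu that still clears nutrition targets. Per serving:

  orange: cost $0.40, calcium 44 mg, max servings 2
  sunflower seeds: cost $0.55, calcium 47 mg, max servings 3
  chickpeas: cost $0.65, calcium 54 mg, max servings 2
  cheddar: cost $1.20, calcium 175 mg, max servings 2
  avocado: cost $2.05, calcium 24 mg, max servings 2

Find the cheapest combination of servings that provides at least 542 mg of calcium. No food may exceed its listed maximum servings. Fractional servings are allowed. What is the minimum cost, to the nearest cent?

Cost per mg of calcium: cheddar $0.0069, orange $0.0091, sunflower seeds $0.0117, chickpeas $0.0120, avocado $0.0854.
Take 2 servings of cheddar: +350.0 mg calcium for $2.40 (total $2.40, still need 192.0 mg).
Take 2 servings of orange: +88.0 mg calcium for $0.80 (total $3.20, still need 104.0 mg).
Take 2.213 servings of sunflower seeds: +104.0 mg calcium for $1.22 (total $4.42, still need 0.0 mg).
Greedy by cheapest-per-mg is optimal for a single linear constraint, so the minimum cost is $4.42.

$4.42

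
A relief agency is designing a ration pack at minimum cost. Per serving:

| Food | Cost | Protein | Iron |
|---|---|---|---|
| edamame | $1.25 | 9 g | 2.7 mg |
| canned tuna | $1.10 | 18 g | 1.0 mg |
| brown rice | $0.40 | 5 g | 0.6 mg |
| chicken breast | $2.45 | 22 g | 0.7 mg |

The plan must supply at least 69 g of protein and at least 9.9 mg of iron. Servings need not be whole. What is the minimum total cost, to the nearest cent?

$6.05

edamame only: max(69/9, 9.9/2.7) = 7.667 servings → $9.58.
canned tuna only: max(69/18, 9.9/1.0) = 9.9 servings → $10.89.
brown rice only: max(69/5, 9.9/0.6) = 16.5 servings → $6.60.
chicken breast only: max(69/22, 9.9/0.7) = 14.14 servings → $34.65.
edamame + canned tuna with both tight: 2.758 servings and 2.455 servings → $6.15.
edamame + brown rice with both tight: 1 serving and 12 servings → $6.05.
edamame + chicken breast with both tight: 3.192 servings and 1.831 servings → $8.47.
canned tuna + brown rice with both targets exact would need a negative amount; discard.
canned tuna + chicken breast: the both-tight solution has a negative serving — not a feasible corner.
brown rice + chicken breast with both targets exact would need a negative amount; discard.
The minimum over all feasible corners is $6.05.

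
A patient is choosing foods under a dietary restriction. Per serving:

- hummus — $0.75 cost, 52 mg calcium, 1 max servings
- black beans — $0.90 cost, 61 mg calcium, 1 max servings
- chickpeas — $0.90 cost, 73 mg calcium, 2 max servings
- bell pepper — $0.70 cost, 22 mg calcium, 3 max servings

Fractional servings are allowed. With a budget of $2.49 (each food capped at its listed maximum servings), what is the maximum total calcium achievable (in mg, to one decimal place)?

193.8 mg

Calcium per dollar: chickpeas 81.11, hummus 69.33, black beans 67.78, bell pepper 31.43.
Take 2 servings of chickpeas: spends $1.80, +146.0 mg calcium (running total 146.0 mg).
Take 0.92 servings of hummus: spends $0.69, +47.8 mg calcium (running total 193.8 mg).
Greedy by best ratio exhausts the cost allowance optimally: 193.8 mg.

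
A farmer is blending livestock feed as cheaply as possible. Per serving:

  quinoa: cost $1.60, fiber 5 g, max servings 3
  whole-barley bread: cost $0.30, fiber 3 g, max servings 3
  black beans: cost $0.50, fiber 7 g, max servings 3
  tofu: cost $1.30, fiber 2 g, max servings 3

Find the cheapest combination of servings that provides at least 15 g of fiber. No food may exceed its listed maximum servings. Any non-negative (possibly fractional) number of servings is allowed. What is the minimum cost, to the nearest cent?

$1.07

Cost per g of fiber: black beans $0.0714, whole-barley bread $0.1000, quinoa $0.3200, tofu $0.6500.
Take 2.143 servings of black beans: +15.0 g fiber for $1.07 (total $1.07, still need 0.0 g).
Greedy by cheapest-per-g is optimal for a single linear constraint, so the minimum cost is $1.07.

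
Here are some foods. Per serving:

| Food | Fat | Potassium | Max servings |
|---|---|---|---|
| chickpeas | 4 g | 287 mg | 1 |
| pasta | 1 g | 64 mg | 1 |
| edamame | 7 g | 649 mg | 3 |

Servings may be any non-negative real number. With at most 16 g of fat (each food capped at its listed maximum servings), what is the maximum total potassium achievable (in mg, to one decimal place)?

1483.4 mg

Potassium per g fat: edamame 92.71, chickpeas 71.75, pasta 64.
Take 2.286 servings of edamame: uses 16 g fat, +1483.4 mg potassium (running total 1483.4 mg).
Filling greedily by potassium-per-g fat is optimal for one linear limit, giving 1483.4 mg.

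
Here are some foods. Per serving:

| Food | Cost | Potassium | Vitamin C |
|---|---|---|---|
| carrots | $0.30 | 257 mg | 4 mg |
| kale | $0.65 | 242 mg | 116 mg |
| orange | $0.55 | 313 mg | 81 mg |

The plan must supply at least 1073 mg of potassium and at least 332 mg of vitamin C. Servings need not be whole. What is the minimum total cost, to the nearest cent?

For a min-cost LP with two ≥-constraints, a basic feasible solution has at most two positive variables.
carrots only: max(1073/257, 332/4) = 83 servings → $24.90.
kale only: max(1073/242, 332/116) = 4.434 servings → $2.88.
orange only: max(1073/313, 332/81) = 4.099 servings → $2.25.
carrots + kale with both tight: 1.53 servings and 2.809 servings → $2.28.
carrots + orange with both targets exact would need a negative amount; discard.
kale + orange with both tight: 1.018 servings and 2.641 servings → $2.11.
The minimum over all feasible corners is $2.11.

$2.11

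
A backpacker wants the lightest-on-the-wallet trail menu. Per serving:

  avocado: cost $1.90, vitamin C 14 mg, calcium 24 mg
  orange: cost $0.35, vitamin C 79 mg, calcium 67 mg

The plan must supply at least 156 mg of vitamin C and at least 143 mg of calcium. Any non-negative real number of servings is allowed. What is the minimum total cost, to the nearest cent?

With two linear requirements the optimum uses one or two foods; enumerate the corners.
avocado only: max(156/14, 143/24) = 11.14 servings → $21.17.
orange only: max(156/79, 143/67) = 2.134 servings → $0.75.
avocado + orange with both tight: 0.882 servings and 1.818 servings → $2.31.
The minimum over all feasible corners is $0.75.

$0.75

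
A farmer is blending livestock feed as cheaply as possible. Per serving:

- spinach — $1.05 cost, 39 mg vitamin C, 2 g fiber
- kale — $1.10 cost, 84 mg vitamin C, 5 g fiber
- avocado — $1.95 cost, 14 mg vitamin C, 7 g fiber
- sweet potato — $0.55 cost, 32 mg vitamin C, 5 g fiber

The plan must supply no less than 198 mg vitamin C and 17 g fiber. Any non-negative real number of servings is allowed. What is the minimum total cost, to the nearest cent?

$2.81

Minimising a linear cost over {vitamin C ≥ 198, fiber ≥ 17, servings ≥ 0} — the optimum is at a vertex, using one or two foods.
spinach only: max(198/39, 17/2) = 8.5 servings → $8.93.
kale only: max(198/84, 17/5) = 3.4 servings → $3.74.
avocado only: max(198/14, 17/7) = 14.14 servings → $27.58.
sweet potato only: max(198/32, 17/5) = 6.188 servings → $3.40.
spinach + kale: the both-tight solution has a negative serving — not a feasible corner.
spinach + avocado with both tight: 4.686 servings and 1.09 servings → $7.05.
spinach + sweet potato with both tight: 3.405 servings and 2.038 servings → $4.70.
kale + avocado with both tight: 2.216 servings and 0.8456 servings → $4.09.
kale + sweet potato with both tight: 1.715 servings and 1.685 servings → $2.81.
avocado + sweet potato: the both-tight solution has a negative serving — not a feasible corner.
The minimum over all feasible corners is $2.81.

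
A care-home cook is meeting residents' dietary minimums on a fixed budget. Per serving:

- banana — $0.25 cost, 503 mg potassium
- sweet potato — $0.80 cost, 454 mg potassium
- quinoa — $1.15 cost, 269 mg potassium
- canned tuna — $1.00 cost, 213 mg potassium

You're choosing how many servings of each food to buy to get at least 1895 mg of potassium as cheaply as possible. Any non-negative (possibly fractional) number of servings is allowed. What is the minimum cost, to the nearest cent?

$0.94

Cost per mg of potassium: banana $0.0005, sweet potato $0.0018, quinoa $0.0043, canned tuna $0.0047.
With no serving limits, use only banana: 1895 mg / 503 mg = 3.767 servings × $0.25 = $0.94.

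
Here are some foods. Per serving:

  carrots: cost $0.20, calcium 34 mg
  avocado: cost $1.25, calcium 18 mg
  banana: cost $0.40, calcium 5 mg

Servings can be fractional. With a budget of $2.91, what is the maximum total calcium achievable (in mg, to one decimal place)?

Calcium per dollar: carrots 170, avocado 14.4, banana 12.5.
With no serving limits, spend the whole cost allowance on carrots: $2.91 / $0.20 × 34 mg = 494.7 mg.

494.7 mg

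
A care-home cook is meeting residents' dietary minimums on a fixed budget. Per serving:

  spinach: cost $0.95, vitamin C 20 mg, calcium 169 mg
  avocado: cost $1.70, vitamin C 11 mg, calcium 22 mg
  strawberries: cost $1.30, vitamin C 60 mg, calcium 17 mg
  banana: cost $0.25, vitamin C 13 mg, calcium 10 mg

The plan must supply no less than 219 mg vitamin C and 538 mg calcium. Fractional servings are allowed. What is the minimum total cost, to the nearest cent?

$5.57

Two binding constraints pin down two serving amounts, so the optimal mix uses at most two foods. The candidates are each food alone (scaled to the tighter of vitamin C/calcium) and each pair with both constraints tight.
spinach only: max(219/20, 538/169) = 10.95 servings → $10.40.
avocado only: max(219/11, 538/22) = 24.45 servings → $41.57.
strawberries only: max(219/60, 538/17) = 31.65 servings → $41.14.
banana only: max(219/13, 538/10) = 53.8 servings → $13.45.
spinach + avocado with both tight: 0.7752 servings and 18.5 servings → $32.19.
spinach + strawberries with both tight: 2.914 servings and 2.679 servings → $6.25.
spinach + banana with both tight: 2.406 servings and 13.15 servings → $5.57.
avocado + strawberries with both targets exact would need a negative amount; discard.
avocado + banana: intersection lies outside the first quadrant.
strawberries + banana with both targets exact would need a negative amount; discard.
So the least-cost plan costs $5.57.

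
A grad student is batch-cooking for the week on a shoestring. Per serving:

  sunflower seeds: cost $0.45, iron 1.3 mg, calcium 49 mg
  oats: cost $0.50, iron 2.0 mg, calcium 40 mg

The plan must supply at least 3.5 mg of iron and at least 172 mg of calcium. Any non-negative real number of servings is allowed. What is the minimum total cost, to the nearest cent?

$1.58

Minimising a linear cost over {iron ≥ 3.5, calcium ≥ 172, servings ≥ 0} — the optimum is at a vertex, using one or two foods.
sunflower seeds only: max(3.5/1.3, 172/49) = 3.51 servings → $1.58.
oats only: max(3.5/2.0, 172/40) = 4.3 servings → $2.15.
sunflower seeds + oats with both targets exact would need a negative amount; discard.
So the least-cost plan costs $1.58.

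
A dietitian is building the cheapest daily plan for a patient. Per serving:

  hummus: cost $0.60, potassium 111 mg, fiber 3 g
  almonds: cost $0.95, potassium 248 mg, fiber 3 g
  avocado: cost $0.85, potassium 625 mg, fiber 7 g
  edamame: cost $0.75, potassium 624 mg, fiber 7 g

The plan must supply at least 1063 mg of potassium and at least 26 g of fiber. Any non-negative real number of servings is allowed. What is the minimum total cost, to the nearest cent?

This is a tiny linear program; its minimum lies at a vertex of the feasible set. List the vertices and price them.
hummus only: max(1063/111, 26/3) = 9.577 servings → $5.75.
almonds only: max(1063/248, 26/3) = 8.667 servings → $8.23.
avocado only: max(1063/625, 26/7) = 3.714 servings → $3.16.
edamame only: max(1063/624, 26/7) = 3.714 servings → $2.79.
hummus + almonds with both tight: 7.929 servings and 0.7372 servings → $5.46.
hummus + avocado with both tight: 8.023 servings and 0.276 servings → $5.05.
hummus + edamame with both tight: 8.021 servings and 0.2767 servings → $5.02.
almonds + avocado: intersection lies outside the first quadrant.
almonds + edamame: the both-tight solution has a negative serving — not a feasible corner.
avocado + edamame: the both-tight solution has a negative serving — not a feasible corner.
The minimum over all feasible corners is $2.79.

$2.79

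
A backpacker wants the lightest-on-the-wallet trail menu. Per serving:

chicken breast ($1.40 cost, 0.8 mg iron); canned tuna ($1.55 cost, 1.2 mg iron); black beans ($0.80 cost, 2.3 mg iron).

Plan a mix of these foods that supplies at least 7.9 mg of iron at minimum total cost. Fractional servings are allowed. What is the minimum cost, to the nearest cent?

Cost per mg of iron: black beans $0.3478, canned tuna $1.2917, chicken breast $1.7500.
With no serving limits, use only black beans: 7.9 mg / 2.3 mg = 3.435 servings × $0.80 = $2.75.

$2.75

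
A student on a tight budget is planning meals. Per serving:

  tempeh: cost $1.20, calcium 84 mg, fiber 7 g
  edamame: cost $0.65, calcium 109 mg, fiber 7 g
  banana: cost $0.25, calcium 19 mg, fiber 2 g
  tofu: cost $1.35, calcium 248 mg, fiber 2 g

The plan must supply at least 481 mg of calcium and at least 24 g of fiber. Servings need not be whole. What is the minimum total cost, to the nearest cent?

$2.80

A basic optimal solution has at most two foods positive. Try each food alone and each pair with both targets met exactly.
tempeh only: max(481/84, 24/7) = 5.726 servings → $6.87.
edamame only: max(481/109, 24/7) = 4.413 servings → $2.87.
banana only: max(481/19, 24/2) = 25.32 servings → $6.33.
tofu only: max(481/248, 24/2) = 12 servings → $16.20.
tempeh + edamame with both targets exact would need a negative amount; discard.
tempeh + banana with both targets exact would need a negative amount; discard.
tempeh + tofu with both tight: 3.182 servings and 0.8616 servings → $4.98.
edamame + banana: the both-tight solution has a negative serving — not a feasible corner.
edamame + tofu with both tight: 3.287 servings and 0.4947 servings → $2.80.
banana + tofu with both tight: 10.9 servings and 1.105 servings → $4.22.
So the least-cost plan costs $2.80.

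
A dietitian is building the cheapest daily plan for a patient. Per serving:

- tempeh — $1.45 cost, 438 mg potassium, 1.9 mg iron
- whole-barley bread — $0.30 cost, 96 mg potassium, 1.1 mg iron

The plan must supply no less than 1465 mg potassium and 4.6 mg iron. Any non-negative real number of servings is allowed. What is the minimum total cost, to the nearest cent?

At the optimum either one food covers both requirements or two foods hit both targets exactly; no other combination can be cheaper.
tempeh only: max(1465/438, 4.6/1.9) = 3.345 servings → $4.85.
whole-barley bread only: max(1465/96, 4.6/1.1) = 15.26 servings → $4.58.
tempeh + whole-barley bread: intersection lies outside the first quadrant.
Cheapest feasible corner: $4.58.

$4.58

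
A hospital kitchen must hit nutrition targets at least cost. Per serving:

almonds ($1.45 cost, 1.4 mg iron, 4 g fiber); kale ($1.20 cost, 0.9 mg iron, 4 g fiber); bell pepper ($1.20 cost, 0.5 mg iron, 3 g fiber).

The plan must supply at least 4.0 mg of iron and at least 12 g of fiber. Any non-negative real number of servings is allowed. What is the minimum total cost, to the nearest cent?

$4.25

almonds only: max(4.0/1.4, 12/4) = 3 servings → $4.35.
kale only: max(4.0/0.9, 12/4) = 4.444 servings → $5.33.
bell pepper only: max(4.0/0.5, 12/3) = 8 servings → $9.60.
almonds + kale with both tight: 2.6 servings and 0.4 servings → $4.25.
almonds + bell pepper with both tight: 2.727 servings and 0.3636 servings → $4.39.
kale + bell pepper with both targets exact would need a negative amount; discard.
The minimum over all feasible corners is $4.25.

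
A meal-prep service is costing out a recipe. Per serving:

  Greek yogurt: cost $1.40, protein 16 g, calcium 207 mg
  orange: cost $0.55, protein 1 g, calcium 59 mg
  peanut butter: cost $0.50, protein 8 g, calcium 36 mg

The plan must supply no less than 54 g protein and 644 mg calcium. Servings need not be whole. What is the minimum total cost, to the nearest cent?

$4.56

Compare the cost at each extreme point of the feasible region.
Greek yogurt only: max(54/16, 644/207) = 3.375 servings → $4.72.
orange only: max(54/1, 644/59) = 54 servings → $29.70.
peanut butter only: max(54/8, 644/36) = 17.89 servings → $8.94.
Greek yogurt + orange: the both-tight solution has a negative serving — not a feasible corner.
Greek yogurt + peanut butter with both tight: 2.97 servings and 0.8093 servings → $4.56.
orange + peanut butter with both tight: 7.358 servings and 5.83 servings → $6.96.
The minimum over all feasible corners is $4.56.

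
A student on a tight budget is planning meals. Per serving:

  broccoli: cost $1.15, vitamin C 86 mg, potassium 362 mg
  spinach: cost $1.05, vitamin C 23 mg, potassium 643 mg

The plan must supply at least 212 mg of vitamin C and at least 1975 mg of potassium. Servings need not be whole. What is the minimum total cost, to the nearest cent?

$4.31

broccoli only: max(212/86, 1975/362) = 5.456 servings → $6.27.
spinach only: max(212/23, 1975/643) = 9.217 servings → $9.68.
broccoli + spinach with both tight: 1.935 servings and 1.982 servings → $4.31.
Cheapest feasible corner: $4.31.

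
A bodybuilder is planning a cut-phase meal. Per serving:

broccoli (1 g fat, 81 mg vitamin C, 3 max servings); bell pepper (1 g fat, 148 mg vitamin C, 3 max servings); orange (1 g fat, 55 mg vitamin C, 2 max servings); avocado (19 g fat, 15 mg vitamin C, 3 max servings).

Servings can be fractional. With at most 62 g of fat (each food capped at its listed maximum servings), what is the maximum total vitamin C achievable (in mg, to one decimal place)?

Vitamin C per g fat: bell pepper 148, broccoli 81, orange 55, avocado 0.7895.
Take 3 servings of bell pepper: uses 3 g fat, +444.0 mg vitamin C (running total 444.0 mg).
Take 3 servings of broccoli: uses 3 g fat, +243.0 mg vitamin C (running total 687.0 mg).
Take 2 servings of orange: uses 2 g fat, +110.0 mg vitamin C (running total 797.0 mg).
Take 2.842 servings of avocado: uses 54 g fat, +42.6 mg vitamin C (running total 839.6 mg).
Filling greedily by vitamin C-per-g fat is optimal for one linear limit, giving 839.6 mg.

839.6 mg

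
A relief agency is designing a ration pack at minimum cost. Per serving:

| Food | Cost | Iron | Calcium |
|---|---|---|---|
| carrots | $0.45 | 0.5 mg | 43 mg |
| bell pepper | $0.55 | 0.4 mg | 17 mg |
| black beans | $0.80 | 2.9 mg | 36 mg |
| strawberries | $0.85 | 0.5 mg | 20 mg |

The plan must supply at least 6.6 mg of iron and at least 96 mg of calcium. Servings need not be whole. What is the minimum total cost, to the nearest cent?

$1.94

Minimising a linear cost over {iron ≥ 6.6, calcium ≥ 96, servings ≥ 0} — the optimum is at a vertex, using one or two foods.
carrots only: max(6.6/0.5, 96/43) = 13.2 servings → $5.94.
bell pepper only: max(6.6/0.4, 96/17) = 16.5 servings → $9.07.
black beans only: max(6.6/2.9, 96/36) = 2.667 servings → $2.13.
strawberries only: max(6.6/0.5, 96/20) = 13.2 servings → $11.22.
carrots + bell pepper with both targets exact would need a negative amount; discard.
carrots + black beans with both tight: 0.3824 servings and 2.21 servings → $1.94.
carrots + strawberries: the both-tight solution has a negative serving — not a feasible corner.
bell pepper + black beans with both tight: 1.169 servings and 2.115 servings → $2.33.
bell pepper + strawberries with both targets exact would need a negative amount; discard.
black beans + strawberries with both tight: 2.1 servings and 1.02 servings → $2.55.
So the least-cost plan costs $1.94.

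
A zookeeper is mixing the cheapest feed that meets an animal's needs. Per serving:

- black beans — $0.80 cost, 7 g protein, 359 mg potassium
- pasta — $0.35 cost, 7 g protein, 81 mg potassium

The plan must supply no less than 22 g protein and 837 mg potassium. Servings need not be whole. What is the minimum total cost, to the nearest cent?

Check every corner: each single food scaled to meet both minima, and each pair solved so both constraints bind.
black beans only: max(22/7, 837/359) = 3.143 servings → $2.51.
pasta only: max(22/7, 837/81) = 10.33 servings → $3.62.
black beans + pasta with both tight: 2.095 servings and 1.048 servings → $2.04.
Cheapest feasible corner: $2.04.

$2.04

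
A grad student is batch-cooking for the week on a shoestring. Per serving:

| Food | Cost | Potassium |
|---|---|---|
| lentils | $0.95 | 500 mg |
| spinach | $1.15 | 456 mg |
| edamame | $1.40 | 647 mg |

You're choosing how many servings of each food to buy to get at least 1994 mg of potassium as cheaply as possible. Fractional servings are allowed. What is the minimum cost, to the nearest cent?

Cost per mg of potassium: lentils $0.0019, edamame $0.0022, spinach $0.0025.
With no serving limits, use only lentils: 1994 mg / 500 mg = 3.988 servings × $0.95 = $3.79.

$3.79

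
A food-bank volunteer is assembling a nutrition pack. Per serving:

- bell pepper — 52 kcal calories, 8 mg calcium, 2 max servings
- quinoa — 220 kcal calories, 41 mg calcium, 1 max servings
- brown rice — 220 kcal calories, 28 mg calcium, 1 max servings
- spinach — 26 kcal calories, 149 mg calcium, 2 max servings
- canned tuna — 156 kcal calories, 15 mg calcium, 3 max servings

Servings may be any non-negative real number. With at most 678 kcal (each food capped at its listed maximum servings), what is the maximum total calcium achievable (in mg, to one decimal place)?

Calcium per kcal: spinach 5.731, quinoa 0.1864, bell pepper 0.1538, brown rice 0.1273, canned tuna 0.09615.
Take 2 servings of spinach: uses 52 kcal, +298.0 mg calcium (running total 298.0 mg).
Take 1 serving of quinoa: uses 220 kcal, +41.0 mg calcium (running total 339.0 mg).
Take 2 servings of bell pepper: uses 104 kcal, +16.0 mg calcium (running total 355.0 mg).
Take 1 serving of brown rice: uses 220 kcal, +28.0 mg calcium (running total 383.0 mg).
Take 0.5256 servings of canned tuna: uses 82 kcal, +7.9 mg calcium (running total 390.9 mg).
Greedy by best ratio exhausts the calories allowance optimally: 390.9 mg.

390.9 mg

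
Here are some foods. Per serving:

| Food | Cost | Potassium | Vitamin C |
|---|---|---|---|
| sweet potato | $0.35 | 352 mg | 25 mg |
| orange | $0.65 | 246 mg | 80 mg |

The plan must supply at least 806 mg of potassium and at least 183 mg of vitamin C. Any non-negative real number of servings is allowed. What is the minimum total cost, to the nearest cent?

A basic optimal solution has at most two foods positive. Try each food alone and each pair with both targets met exactly.
sweet potato only: max(806/352, 183/25) = 7.32 servings → $2.56.
orange only: max(806/246, 183/80) = 3.276 servings → $2.13.
sweet potato + orange with both tight: 0.8842 servings and 2.011 servings → $1.62.
The minimum over all feasible corners is $1.62.

$1.62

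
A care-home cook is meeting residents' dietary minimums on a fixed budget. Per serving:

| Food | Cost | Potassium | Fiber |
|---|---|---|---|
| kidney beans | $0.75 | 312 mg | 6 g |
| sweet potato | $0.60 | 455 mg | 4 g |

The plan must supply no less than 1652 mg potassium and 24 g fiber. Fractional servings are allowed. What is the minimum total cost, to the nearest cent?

$3.16

Two binding constraints pin down two serving amounts, so the optimal mix uses at most two foods. The candidates are each food alone (scaled to the tighter of potassium/fiber) and each pair with both constraints tight.
kidney beans only: max(1652/312, 24/6) = 5.295 servings → $3.97.
sweet potato only: max(1652/455, 24/4) = 6 servings → $3.60.
kidney beans + sweet potato with both tight: 2.91 servings and 1.636 servings → $3.16.
So the least-cost plan costs $3.16.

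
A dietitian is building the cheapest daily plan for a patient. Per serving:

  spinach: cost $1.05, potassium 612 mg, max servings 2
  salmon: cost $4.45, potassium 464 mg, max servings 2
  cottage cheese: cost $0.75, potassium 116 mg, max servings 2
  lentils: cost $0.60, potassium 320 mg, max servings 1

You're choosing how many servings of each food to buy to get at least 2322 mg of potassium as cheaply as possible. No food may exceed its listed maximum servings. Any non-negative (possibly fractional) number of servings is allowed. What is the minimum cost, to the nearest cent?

$9.44

Cost per mg of potassium: spinach $0.0017, lentils $0.0019, cottage cheese $0.0065, salmon $0.0096.
Take 2 servings of spinach: +1224.0 mg potassium for $2.10 (total $2.10, still need 1098.0 mg).
Take 1 serving of lentils: +320.0 mg potassium for $0.60 (total $2.70, still need 778.0 mg).
Take 2 servings of cottage cheese: +232.0 mg potassium for $1.50 (total $4.20, still need 546.0 mg).
Take 1.177 servings of salmon: +546.0 mg potassium for $5.24 (total $9.44, still need 0.0 mg).
Filling from the cheapest source first is optimal under one linear minimum: $9.44.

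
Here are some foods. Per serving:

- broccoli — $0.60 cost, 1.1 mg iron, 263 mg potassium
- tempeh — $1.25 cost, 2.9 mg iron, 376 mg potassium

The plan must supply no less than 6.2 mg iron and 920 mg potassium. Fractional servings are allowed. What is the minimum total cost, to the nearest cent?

$2.79

Compare the cost at each extreme point of the feasible region.
broccoli only: max(6.2/1.1, 920/263) = 5.636 servings → $3.38.
tempeh only: max(6.2/2.9, 920/376) = 2.447 servings → $3.06.
broccoli + tempeh with both tight: 0.9648 servings and 1.772 servings → $2.79.
Cheapest feasible corner: $2.79.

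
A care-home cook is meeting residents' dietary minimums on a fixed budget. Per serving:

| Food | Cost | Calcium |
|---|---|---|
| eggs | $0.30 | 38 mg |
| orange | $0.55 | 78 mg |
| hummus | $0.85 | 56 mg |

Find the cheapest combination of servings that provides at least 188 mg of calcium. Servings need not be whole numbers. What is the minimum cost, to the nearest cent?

$1.33

Cost per mg of calcium: orange $0.0071, eggs $0.0079, hummus $0.0152.
With no serving limits, use only orange: 188 mg / 78 mg = 2.41 servings × $0.55 = $1.33.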